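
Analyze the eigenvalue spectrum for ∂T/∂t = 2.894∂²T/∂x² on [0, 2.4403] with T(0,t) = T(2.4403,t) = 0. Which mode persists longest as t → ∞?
Eigenvalues: λₙ = 2.894n²π²/2.4403².
First three modes:
  n=1: λ₁ = 2.894π²/2.4403² ≈ 4.796
  n=2: λ₂ = 11.576π²/2.4403² ≈ 19.185 (4× faster decay)
  n=3: λ₃ = 26.046π²/2.4403² ≈ 43.167 (9× faster decay)
As t → ∞, higher modes decay exponentially faster. The n=1 mode dominates: T ~ c₁ sin(πx/2.4403) e^{-λ₁t}.
Decay rate: λ₁ = 2.894π²/2.4403² ≈ 4.796.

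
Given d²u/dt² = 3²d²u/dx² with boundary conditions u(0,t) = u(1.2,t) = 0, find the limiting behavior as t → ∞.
u oscillates (no decay). Energy is conserved; the solution oscillates indefinitely as standing waves.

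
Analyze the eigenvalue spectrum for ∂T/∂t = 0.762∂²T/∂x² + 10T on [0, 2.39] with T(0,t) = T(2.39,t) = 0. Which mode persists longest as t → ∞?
Eigenvalues: λₙ = 0.762n²π²/2.39² - 10.
First three modes:
  n=1: λ₁ = 0.762π²/2.39² - 10 ≈ -8.683
  n=2: λ₂ = 3.048π²/2.39² - 10 ≈ -4.734
  n=3: λ₃ = 6.858π²/2.39² - 10 ≈ 1.85
Since 0.762π²/2.39² ≈ 1.317 < 10, λ₁ < 0.
The n=1 mode grows fastest (−λₙ is largest for n=1) → dominates.
Asymptotic: T ~ c₁ sin(πx/2.39) e^{8.683t} (exponential growth at rate −λ₁ ≈ 8.683).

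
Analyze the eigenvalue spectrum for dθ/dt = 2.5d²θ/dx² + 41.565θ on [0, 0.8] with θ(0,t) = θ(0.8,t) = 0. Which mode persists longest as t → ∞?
Eigenvalues: λₙ = 2.5n²π²/0.8² - 41.565.
First three modes:
  n=1: λ₁ = 2.5π²/0.8² - 41.565 ≈ -3.012
  n=2: λ₂ = 10π²/0.8² - 41.565 ≈ 112.648
  n=3: λ₃ = 22.5π²/0.8² - 41.565 ≈ 305.413
Since 2.5π²/0.8² ≈ 38.553 < 41.565, λ₁ < 0.
The n=1 mode grows fastest (−λₙ is largest for n=1) → dominates.
Asymptotic: θ ~ c₁ sin(πx/0.8) e^{3.012t} (exponential growth at rate −λ₁ ≈ 3.012).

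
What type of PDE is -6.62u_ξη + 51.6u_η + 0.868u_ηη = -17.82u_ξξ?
Rewriting in standard form: 17.82u_ξξ - 6.62u_ξη + 0.868u_ηη + 51.6u_η = 0. With A = 17.82, B = -6.62, C = 0.868, the discriminant is -18.04664. This is an elliptic PDE.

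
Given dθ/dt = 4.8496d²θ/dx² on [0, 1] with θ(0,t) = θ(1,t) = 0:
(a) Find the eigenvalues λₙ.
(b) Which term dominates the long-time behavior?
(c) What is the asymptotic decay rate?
Eigenvalues: λₙ = 4.8496n²π².
First three modes:
  n=1: λ₁ = 4.8496π² ≈ 47.864
  n=2: λ₂ = 19.3984π² ≈ 191.455 (4× faster decay)
  n=3: λ₃ = 43.6464π² ≈ 430.773 (9× faster decay)
As t → ∞, higher modes decay exponentially faster. The n=1 mode dominates: θ ~ c₁ sin(πx) e^{-λ₁t}.
Decay rate: λ₁ = 4.8496π² ≈ 47.864.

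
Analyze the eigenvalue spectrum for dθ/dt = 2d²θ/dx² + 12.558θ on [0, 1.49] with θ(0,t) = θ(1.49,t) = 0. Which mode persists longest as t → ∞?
Eigenvalues: λₙ = 2n²π²/1.49² - 12.558.
First three modes:
  n=1: λ₁ = 2π²/1.49² - 12.558 ≈ -3.667
  n=2: λ₂ = 8π²/1.49² - 12.558 ≈ 23.007
  n=3: λ₃ = 18π²/1.49² - 12.558 ≈ 67.462
Since 2π²/1.49² ≈ 8.891 < 12.558, λ₁ < 0.
The n=1 mode grows fastest (−λₙ is largest for n=1) → dominates.
Asymptotic: θ ~ c₁ sin(πx/1.49) e^{3.667t} (exponential growth at rate −λ₁ ≈ 3.667).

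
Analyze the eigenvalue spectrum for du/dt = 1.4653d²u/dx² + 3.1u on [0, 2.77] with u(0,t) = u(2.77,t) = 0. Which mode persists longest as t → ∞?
Eigenvalues: λₙ = 1.4653n²π²/2.77² - 3.1.
First three modes:
  n=1: λ₁ = 1.4653π²/2.77² - 3.1 ≈ -1.215
  n=2: λ₂ = 5.8612π²/2.77² - 3.1 ≈ 4.439
  n=3: λ₃ = 13.1877π²/2.77² - 3.1 ≈ 13.863
Since 1.4653π²/2.77² ≈ 1.885 < 3.1, λ₁ < 0.
The n=1 mode grows fastest (−λₙ is largest for n=1) → dominates.
Asymptotic: u ~ c₁ sin(πx/2.77) e^{1.215t} (exponential growth at rate −λ₁ ≈ 1.215).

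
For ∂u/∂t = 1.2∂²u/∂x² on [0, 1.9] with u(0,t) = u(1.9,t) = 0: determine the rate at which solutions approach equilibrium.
Eigenvalues: λₙ = 1.2n²π²/1.9².
First three modes:
  n=1: λ₁ = 1.2π²/1.9² ≈ 3.281
  n=2: λ₂ = 4.8π²/1.9² ≈ 13.123 (4× faster decay)
  n=3: λ₃ = 10.8π²/1.9² ≈ 29.527 (9× faster decay)
As t → ∞, higher modes decay exponentially faster. The n=1 mode dominates: u ~ c₁ sin(πx/1.9) e^{-λ₁t}.
Decay rate: λ₁ = 1.2π²/1.9² ≈ 3.281.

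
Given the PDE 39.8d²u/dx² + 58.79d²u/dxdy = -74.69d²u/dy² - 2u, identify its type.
Rewriting in standard form: 39.8d²u/dx² + 58.79d²u/dxdy + 74.69d²u/dy² + 2u = 0. The second-order coefficients are A = 39.8, B = 58.79, C = 74.69. Since B² - 4AC = -8434.3839 < 0, this is an elliptic PDE.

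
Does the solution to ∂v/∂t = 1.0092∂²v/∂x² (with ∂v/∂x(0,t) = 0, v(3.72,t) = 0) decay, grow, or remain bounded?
v → 0. Heat escapes through the Dirichlet boundary.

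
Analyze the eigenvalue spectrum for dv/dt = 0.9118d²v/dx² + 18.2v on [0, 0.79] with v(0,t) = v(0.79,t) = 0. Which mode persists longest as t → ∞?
Eigenvalues: λₙ = 0.9118n²π²/0.79² - 18.2.
First three modes:
  n=1: λ₁ = 0.9118π²/0.79² - 18.2 ≈ -3.781
  n=2: λ₂ = 3.6472π²/0.79² - 18.2 ≈ 39.477
  n=3: λ₃ = 8.2062π²/0.79² - 18.2 ≈ 111.574
Since 0.9118π²/0.79² ≈ 14.419 < 18.2, λ₁ < 0.
The n=1 mode grows fastest (−λₙ is largest for n=1) → dominates.
Asymptotic: v ~ c₁ sin(πx/0.79) e^{3.781t} (exponential growth at rate −λ₁ ≈ 3.781).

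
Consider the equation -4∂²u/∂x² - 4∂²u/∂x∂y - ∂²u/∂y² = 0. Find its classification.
Parabolic. (A = -4, B = -4, C = -1 gives B² - 4AC = 0.)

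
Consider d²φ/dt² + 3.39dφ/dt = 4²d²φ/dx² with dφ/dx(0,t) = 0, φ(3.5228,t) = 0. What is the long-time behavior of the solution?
As t → ∞, φ → 0. Damping (γ=3.39) dissipates energy; oscillations decay exponentially.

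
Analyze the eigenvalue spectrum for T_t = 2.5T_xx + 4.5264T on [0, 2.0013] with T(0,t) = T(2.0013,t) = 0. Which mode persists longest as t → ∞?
Eigenvalues: λₙ = 2.5n²π²/2.0013² - 4.5264.
First three modes:
  n=1: λ₁ = 2.5π²/2.0013² - 4.5264 ≈ 1.634
  n=2: λ₂ = 10π²/2.0013² - 4.5264 ≈ 20.116
  n=3: λ₃ = 22.5π²/2.0013² - 4.5264 ≈ 50.918
Since 2.5π²/2.0013² ≈ 6.16 > 4.5264, all λₙ > 0.
The n=1 mode decays slowest → dominates as t → ∞.
Asymptotic: T ~ c₁ sin(πx/2.0013) e^{-λ₁t} with decay rate λ₁ ≈ 1.634.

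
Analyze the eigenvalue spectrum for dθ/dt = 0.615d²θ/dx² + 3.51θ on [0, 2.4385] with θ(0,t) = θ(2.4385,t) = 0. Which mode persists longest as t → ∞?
Eigenvalues: λₙ = 0.615n²π²/2.4385² - 3.51.
First three modes:
  n=1: λ₁ = 0.615π²/2.4385² - 3.51 ≈ -2.489
  n=2: λ₂ = 2.46π²/2.4385² - 3.51 ≈ 0.573
  n=3: λ₃ = 5.535π²/2.4385² - 3.51 ≈ 5.677
Since 0.615π²/2.4385² ≈ 1.021 < 3.51, λ₁ < 0.
The n=1 mode grows fastest (−λₙ is largest for n=1) → dominates.
Asymptotic: θ ~ c₁ sin(πx/2.4385) e^{2.489t} (exponential growth at rate −λ₁ ≈ 2.489).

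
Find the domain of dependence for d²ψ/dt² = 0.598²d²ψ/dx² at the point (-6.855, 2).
Domain of dependence: [-8.051, -5.659]. Signals travel at speed 0.598, so data within |x - -6.855| ≤ 0.598·2 = 1.196 can reach the point.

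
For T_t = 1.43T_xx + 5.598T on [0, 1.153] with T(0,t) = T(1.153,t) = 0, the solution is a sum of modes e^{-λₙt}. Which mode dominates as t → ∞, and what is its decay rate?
Eigenvalues: λₙ = 1.43n²π²/1.153² - 5.598.
First three modes:
  n=1: λ₁ = 1.43π²/1.153² - 5.598 ≈ 5.018
  n=2: λ₂ = 5.72π²/1.153² - 5.598 ≈ 36.868
  n=3: λ₃ = 12.87π²/1.153² - 5.598 ≈ 89.95
Since 1.43π²/1.153² ≈ 10.616 > 5.598, all λₙ > 0.
The n=1 mode decays slowest → dominates as t → ∞.
Asymptotic: T ~ c₁ sin(πx/1.153) e^{-λ₁t} with decay rate λ₁ ≈ 5.018.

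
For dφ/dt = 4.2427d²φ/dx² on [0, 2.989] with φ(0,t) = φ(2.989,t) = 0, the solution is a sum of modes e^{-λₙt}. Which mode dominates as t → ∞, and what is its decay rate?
Eigenvalues: λₙ = 4.2427n²π²/2.989².
First three modes:
  n=1: λ₁ = 4.2427π²/2.989² ≈ 4.687
  n=2: λ₂ = 16.9708π²/2.989² ≈ 18.748 (4× faster decay)
  n=3: λ₃ = 38.1843π²/2.989² ≈ 42.183 (9× faster decay)
As t → ∞, higher modes decay exponentially faster. The n=1 mode dominates: φ ~ c₁ sin(πx/2.989) e^{-λ₁t}.
Decay rate: λ₁ = 4.2427π²/2.989² ≈ 4.687.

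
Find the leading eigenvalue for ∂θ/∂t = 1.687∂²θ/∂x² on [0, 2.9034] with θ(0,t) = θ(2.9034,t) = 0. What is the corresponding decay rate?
Eigenvalues: λₙ = 1.687n²π²/2.9034².
First three modes:
  n=1: λ₁ = 1.687π²/2.9034² ≈ 1.975
  n=2: λ₂ = 6.748π²/2.9034² ≈ 7.901 (4× faster decay)
  n=3: λ₃ = 15.183π²/2.9034² ≈ 17.776 (9× faster decay)
As t → ∞, higher modes decay exponentially faster. The n=1 mode dominates: θ ~ c₁ sin(πx/2.9034) e^{-λ₁t}.
Decay rate: λ₁ = 1.687π²/2.9034² ≈ 1.975.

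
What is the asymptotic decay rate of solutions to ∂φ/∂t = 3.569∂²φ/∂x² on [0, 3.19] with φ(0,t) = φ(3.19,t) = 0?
Eigenvalues: λₙ = 3.569n²π²/3.19².
First three modes:
  n=1: λ₁ = 3.569π²/3.19² ≈ 3.462
  n=2: λ₂ = 14.276π²/3.19² ≈ 13.846 (4× faster decay)
  n=3: λ₃ = 32.121π²/3.19² ≈ 31.154 (9× faster decay)
As t → ∞, higher modes decay exponentially faster. The n=1 mode dominates: φ ~ c₁ sin(πx/3.19) e^{-λ₁t}.
Decay rate: λ₁ = 3.569π²/3.19² ≈ 3.462.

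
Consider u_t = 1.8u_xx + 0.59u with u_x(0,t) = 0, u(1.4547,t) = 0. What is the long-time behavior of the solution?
As t → ∞, u → 0. Diffusion dominates reaction (r=0.59 < κπ²/(4L²)≈2.1); solution decays.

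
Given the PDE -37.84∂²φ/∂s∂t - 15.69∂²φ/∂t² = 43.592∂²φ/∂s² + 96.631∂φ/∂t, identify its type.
Rewriting in standard form: -43.592∂²φ/∂s² - 37.84∂²φ/∂s∂t - 15.69∂²φ/∂t² - 96.631∂φ/∂t = 0. The second-order coefficients are A = -43.592, B = -37.84, C = -15.69. Since B² - 4AC = -1303.96832 < 0, this is an elliptic PDE.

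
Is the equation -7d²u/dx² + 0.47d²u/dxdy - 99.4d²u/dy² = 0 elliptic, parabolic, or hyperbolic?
Computing B² - 4AC with A = -7, B = 0.47, C = -99.4: discriminant = -2782.9791 (negative). Answer: elliptic.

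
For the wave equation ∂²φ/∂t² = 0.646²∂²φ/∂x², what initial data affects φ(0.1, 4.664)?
Domain of dependence: [-2.912944, 3.112944]. Signals travel at speed 0.646, so data within |x - 0.1| ≤ 0.646·4.664 = 3.012944 can reach the point.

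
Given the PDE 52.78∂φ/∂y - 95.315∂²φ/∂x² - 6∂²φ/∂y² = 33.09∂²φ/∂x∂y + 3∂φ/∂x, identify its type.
Rewriting in standard form: -95.315∂²φ/∂x² - 33.09∂²φ/∂x∂y - 6∂²φ/∂y² - 3∂φ/∂x + 52.78∂φ/∂y = 0. The second-order coefficients are A = -95.315, B = -33.09, C = -6. Since B² - 4AC = -1192.6119 < 0, this is an elliptic PDE.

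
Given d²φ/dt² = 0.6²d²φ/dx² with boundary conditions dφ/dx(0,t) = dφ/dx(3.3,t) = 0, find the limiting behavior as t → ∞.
φ oscillates about a mean that drifts linearly in t (generically unbounded; no decay). There is no damping, so the nonconstant modes persist as standing waves (energy conserved, no decay). But with Neumann conditions at both ends the constant mode has eigenvalue 0: the spatial mean M(t) of φ satisfies M'' = 0, so M(t) = M(0) + M'(0)·t. Unless the initial velocity has zero mean (∫φ_t(x,0)dx = 0), the solution grows linearly in t (unbounded, though not exponentially); if it does have zero mean, the solution stays bounded and simply oscillates.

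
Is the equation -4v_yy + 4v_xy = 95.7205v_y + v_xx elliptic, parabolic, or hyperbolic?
Rewriting in standard form: -v_xx + 4v_xy - 4v_yy - 95.7205v_y = 0. Computing B² - 4AC with A = -1, B = 4, C = -4: discriminant = 0 (zero). Answer: parabolic.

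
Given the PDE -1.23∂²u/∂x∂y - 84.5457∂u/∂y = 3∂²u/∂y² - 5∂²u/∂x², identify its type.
Rewriting in standard form: 5∂²u/∂x² - 1.23∂²u/∂x∂y - 3∂²u/∂y² - 84.5457∂u/∂y = 0. The second-order coefficients are A = 5, B = -1.23, C = -3. Since B² - 4AC = 61.5129 > 0, this is a hyperbolic PDE.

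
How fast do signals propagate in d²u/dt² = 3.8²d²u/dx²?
Speed = 3.8. Information travels along characteristics x = x₀ ± 3.8t.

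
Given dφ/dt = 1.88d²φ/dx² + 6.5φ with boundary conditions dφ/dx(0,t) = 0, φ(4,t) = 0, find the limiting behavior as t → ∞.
φ grows unboundedly. Reaction dominates diffusion (r=6.5 > κπ²/(4L²)≈0.29); solution grows exponentially.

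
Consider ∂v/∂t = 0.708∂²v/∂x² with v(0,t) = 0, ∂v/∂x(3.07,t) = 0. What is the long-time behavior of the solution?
As t → ∞, v → 0. Heat escapes through the Dirichlet boundary.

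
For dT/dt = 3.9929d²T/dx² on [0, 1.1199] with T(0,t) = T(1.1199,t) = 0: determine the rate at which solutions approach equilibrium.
Eigenvalues: λₙ = 3.9929n²π²/1.1199².
First three modes:
  n=1: λ₁ = 3.9929π²/1.1199² ≈ 31.422
  n=2: λ₂ = 15.9716π²/1.1199² ≈ 125.687 (4× faster decay)
  n=3: λ₃ = 35.9361π²/1.1199² ≈ 282.795 (9× faster decay)
As t → ∞, higher modes decay exponentially faster. The n=1 mode dominates: T ~ c₁ sin(πx/1.1199) e^{-λ₁t}.
Decay rate: λ₁ = 3.9929π²/1.1199² ≈ 31.422.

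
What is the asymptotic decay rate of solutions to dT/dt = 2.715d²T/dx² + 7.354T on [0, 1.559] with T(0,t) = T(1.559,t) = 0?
Eigenvalues: λₙ = 2.715n²π²/1.559² - 7.354.
First three modes:
  n=1: λ₁ = 2.715π²/1.559² - 7.354 ≈ 3.671
  n=2: λ₂ = 10.86π²/1.559² - 7.354 ≈ 36.746
  n=3: λ₃ = 24.435π²/1.559² - 7.354 ≈ 91.871
Since 2.715π²/1.559² ≈ 11.025 > 7.354, all λₙ > 0.
The n=1 mode decays slowest → dominates as t → ∞.
Asymptotic: T ~ c₁ sin(πx/1.559) e^{-λ₁t} with decay rate λ₁ ≈ 3.671.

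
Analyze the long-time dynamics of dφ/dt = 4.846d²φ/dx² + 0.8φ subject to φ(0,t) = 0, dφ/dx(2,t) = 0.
Long-time behavior: φ → 0. Diffusion dominates reaction (r=0.8 < κπ²/(4L²)≈2.99); solution decays.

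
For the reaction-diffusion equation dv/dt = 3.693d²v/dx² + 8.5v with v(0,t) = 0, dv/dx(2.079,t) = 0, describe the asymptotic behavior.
v grows unboundedly. Reaction dominates diffusion (r=8.5 > κπ²/(4L²)≈2.11); solution grows exponentially.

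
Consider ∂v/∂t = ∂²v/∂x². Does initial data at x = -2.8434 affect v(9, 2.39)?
Yes, for any finite x. The heat equation has infinite propagation speed, so all initial data affects all points at any t > 0.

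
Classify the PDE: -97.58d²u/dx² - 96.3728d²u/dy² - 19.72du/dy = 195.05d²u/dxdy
Rewriting in standard form: -97.58d²u/dx² - 195.05d²u/dxdy - 96.3728d²u/dy² - 19.72du/dy = 0. A = -97.58, B = -195.05, C = -96.3728. Discriminant B² - 4AC = 428.271204. Since 428.271204 > 0, hyperbolic.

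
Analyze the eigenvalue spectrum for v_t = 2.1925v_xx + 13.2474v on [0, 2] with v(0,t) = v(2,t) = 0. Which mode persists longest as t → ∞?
Eigenvalues: λₙ = 2.1925n²π²/2² - 13.2474.
First three modes:
  n=1: λ₁ = 2.1925π²/2² - 13.2474 ≈ -7.838
  n=2: λ₂ = 8.77π²/2² - 13.2474 ≈ 8.392
  n=3: λ₃ = 19.7325π²/2² - 13.2474 ≈ 35.441
Since 2.1925π²/2² ≈ 5.41 < 13.2474, λ₁ < 0.
The n=1 mode grows fastest (−λₙ is largest for n=1) → dominates.
Asymptotic: v ~ c₁ sin(πx/2) e^{7.838t} (exponential growth at rate −λ₁ ≈ 7.838).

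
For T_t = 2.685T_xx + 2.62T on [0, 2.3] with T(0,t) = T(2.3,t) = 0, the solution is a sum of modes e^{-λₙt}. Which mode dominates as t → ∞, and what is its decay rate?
Eigenvalues: λₙ = 2.685n²π²/2.3² - 2.62.
First three modes:
  n=1: λ₁ = 2.685π²/2.3² - 2.62 ≈ 2.389
  n=2: λ₂ = 10.74π²/2.3² - 2.62 ≈ 17.418
  n=3: λ₃ = 24.165π²/2.3² - 2.62 ≈ 42.465
Since 2.685π²/2.3² ≈ 5.009 > 2.62, all λₙ > 0.
The n=1 mode decays slowest → dominates as t → ∞.
Asymptotic: T ~ c₁ sin(πx/2.3) e^{-λ₁t} with decay rate λ₁ ≈ 2.389.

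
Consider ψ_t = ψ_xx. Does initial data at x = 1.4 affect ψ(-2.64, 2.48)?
Yes, for any finite x. The heat equation has infinite propagation speed, so all initial data affects all points at any t > 0.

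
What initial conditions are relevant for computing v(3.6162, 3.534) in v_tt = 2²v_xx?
Domain of dependence: [-3.4518, 10.6842]. Signals travel at speed 2, so data within |x - 3.6162| ≤ 2·3.534 = 7.068 can reach the point.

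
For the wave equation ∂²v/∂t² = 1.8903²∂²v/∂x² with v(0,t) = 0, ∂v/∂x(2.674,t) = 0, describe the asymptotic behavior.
v oscillates (no decay). Energy is conserved; the solution oscillates indefinitely as standing waves.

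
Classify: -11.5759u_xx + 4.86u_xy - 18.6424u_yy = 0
Elliptic (discriminant = -839.59063264).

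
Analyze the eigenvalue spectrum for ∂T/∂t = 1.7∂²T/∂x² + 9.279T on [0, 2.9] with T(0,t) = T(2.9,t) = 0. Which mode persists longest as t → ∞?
Eigenvalues: λₙ = 1.7n²π²/2.9² - 9.279.
First three modes:
  n=1: λ₁ = 1.7π²/2.9² - 9.279 ≈ -7.284
  n=2: λ₂ = 6.8π²/2.9² - 9.279 ≈ -1.299
  n=3: λ₃ = 15.3π²/2.9² - 9.279 ≈ 8.676
Since 1.7π²/2.9² ≈ 1.995 < 9.279, λ₁ < 0.
The n=1 mode grows fastest (−λₙ is largest for n=1) → dominates.
Asymptotic: T ~ c₁ sin(πx/2.9) e^{7.284t} (exponential growth at rate −λ₁ ≈ 7.284).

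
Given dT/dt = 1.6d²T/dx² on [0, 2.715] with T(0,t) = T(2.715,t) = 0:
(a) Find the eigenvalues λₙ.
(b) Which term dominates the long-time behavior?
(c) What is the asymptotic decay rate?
Eigenvalues: λₙ = 1.6n²π²/2.715².
First three modes:
  n=1: λ₁ = 1.6π²/2.715² ≈ 2.142
  n=2: λ₂ = 6.4π²/2.715² ≈ 8.569 (4× faster decay)
  n=3: λ₃ = 14.4π²/2.715² ≈ 19.281 (9× faster decay)
As t → ∞, higher modes decay exponentially faster. The n=1 mode dominates: T ~ c₁ sin(πx/2.715) e^{-λ₁t}.
Decay rate: λ₁ = 1.6π²/2.715² ≈ 2.142.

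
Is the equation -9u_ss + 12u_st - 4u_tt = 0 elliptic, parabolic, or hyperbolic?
Computing B² - 4AC with A = -9, B = 12, C = -4: discriminant = 0 (zero). Answer: parabolic.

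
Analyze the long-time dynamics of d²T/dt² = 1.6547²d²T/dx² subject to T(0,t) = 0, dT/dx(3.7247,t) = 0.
Long-time behavior: T oscillates (no decay). Energy is conserved; the solution oscillates indefinitely as standing waves.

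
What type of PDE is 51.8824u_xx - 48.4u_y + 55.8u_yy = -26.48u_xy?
Rewriting in standard form: 51.8824u_xx + 26.48u_xy + 55.8u_yy - 48.4u_y = 0. With A = 51.8824, B = 26.48, C = 55.8, the discriminant is -10878.96128. This is an elliptic PDE.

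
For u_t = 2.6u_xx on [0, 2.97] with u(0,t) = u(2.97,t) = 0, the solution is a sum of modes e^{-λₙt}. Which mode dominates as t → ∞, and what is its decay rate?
Eigenvalues: λₙ = 2.6n²π²/2.97².
First three modes:
  n=1: λ₁ = 2.6π²/2.97² ≈ 2.909
  n=2: λ₂ = 10.4π²/2.97² ≈ 11.636 (4× faster decay)
  n=3: λ₃ = 23.4π²/2.97² ≈ 26.182 (9× faster decay)
As t → ∞, higher modes decay exponentially faster. The n=1 mode dominates: u ~ c₁ sin(πx/2.97) e^{-λ₁t}.
Decay rate: λ₁ = 2.6π²/2.97² ≈ 2.909.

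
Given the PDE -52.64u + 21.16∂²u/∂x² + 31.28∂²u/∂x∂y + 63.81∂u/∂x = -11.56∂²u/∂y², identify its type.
Rewriting in standard form: 21.16∂²u/∂x² + 31.28∂²u/∂x∂y + 11.56∂²u/∂y² + 63.81∂u/∂x - 52.64u = 0. The second-order coefficients are A = 21.16, B = 31.28, C = 11.56. Since B² - 4AC = 0 = 0, this is a parabolic PDE.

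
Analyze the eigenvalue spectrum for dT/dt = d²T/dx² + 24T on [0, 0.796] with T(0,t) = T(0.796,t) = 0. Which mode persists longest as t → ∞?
Eigenvalues: λₙ = n²π²/0.796² - 24.
First three modes:
  n=1: λ₁ = π²/0.796² - 24 ≈ -8.423
  n=2: λ₂ = 4π²/0.796² - 24 ≈ 38.307
  n=3: λ₃ = 9π²/0.796² - 24 ≈ 116.19
Since π²/0.796² ≈ 15.577 < 24, λ₁ < 0.
The n=1 mode grows fastest (−λₙ is largest for n=1) → dominates.
Asymptotic: T ~ c₁ sin(πx/0.796) e^{8.423t} (exponential growth at rate −λ₁ ≈ 8.423).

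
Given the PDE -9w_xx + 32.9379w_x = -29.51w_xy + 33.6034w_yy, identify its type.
Rewriting in standard form: -9w_xx + 29.51w_xy - 33.6034w_yy + 32.9379w_x = 0. The second-order coefficients are A = -9, B = 29.51, C = -33.6034. Since B² - 4AC = -338.8823 < 0, this is an elliptic PDE.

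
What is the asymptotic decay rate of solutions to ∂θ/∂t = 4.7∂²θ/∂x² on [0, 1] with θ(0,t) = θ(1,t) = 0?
Eigenvalues: λₙ = 4.7n²π².
First three modes:
  n=1: λ₁ = 4.7π² ≈ 46.387
  n=2: λ₂ = 18.8π² ≈ 185.549 (4× faster decay)
  n=3: λ₃ = 42.3π² ≈ 417.484 (9× faster decay)
As t → ∞, higher modes decay exponentially faster. The n=1 mode dominates: θ ~ c₁ sin(πx) e^{-λ₁t}.
Decay rate: λ₁ = 4.7π² ≈ 46.387.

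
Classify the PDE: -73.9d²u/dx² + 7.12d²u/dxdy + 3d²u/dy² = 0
A = -73.9, B = 7.12, C = 3. Discriminant B² - 4AC = 937.4944. Since 937.4944 > 0, hyperbolic.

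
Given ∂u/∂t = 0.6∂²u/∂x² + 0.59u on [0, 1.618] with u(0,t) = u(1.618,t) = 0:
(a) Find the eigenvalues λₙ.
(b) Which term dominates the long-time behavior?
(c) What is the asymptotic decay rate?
Eigenvalues: λₙ = 0.6n²π²/1.618² - 0.59.
First three modes:
  n=1: λ₁ = 0.6π²/1.618² - 0.59 ≈ 1.672
  n=2: λ₂ = 2.4π²/1.618² - 0.59 ≈ 8.458
  n=3: λ₃ = 5.4π²/1.618² - 0.59 ≈ 19.768
Since 0.6π²/1.618² ≈ 2.262 > 0.59, all λₙ > 0.
The n=1 mode decays slowest → dominates as t → ∞.
Asymptotic: u ~ c₁ sin(πx/1.618) e^{-λ₁t} with decay rate λ₁ ≈ 1.672.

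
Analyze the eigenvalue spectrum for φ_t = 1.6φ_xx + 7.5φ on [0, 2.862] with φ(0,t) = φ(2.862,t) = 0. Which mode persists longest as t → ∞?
Eigenvalues: λₙ = 1.6n²π²/2.862² - 7.5.
First three modes:
  n=1: λ₁ = 1.6π²/2.862² - 7.5 ≈ -5.572
  n=2: λ₂ = 6.4π²/2.862² - 7.5 ≈ 0.212
  n=3: λ₃ = 14.4π²/2.862² - 7.5 ≈ 9.851
Since 1.6π²/2.862² ≈ 1.928 < 7.5, λ₁ < 0.
The n=1 mode grows fastest (−λₙ is largest for n=1) → dominates.
Asymptotic: φ ~ c₁ sin(πx/2.862) e^{5.572t} (exponential growth at rate −λ₁ ≈ 5.572).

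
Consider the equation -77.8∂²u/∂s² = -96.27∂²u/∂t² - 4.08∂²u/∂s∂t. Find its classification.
Rewriting in standard form: -77.8∂²u/∂s² + 4.08∂²u/∂s∂t + 96.27∂²u/∂t² = 0. Hyperbolic. (A = -77.8, B = 4.08, C = 96.27 gives B² - 4AC = 29975.8704.)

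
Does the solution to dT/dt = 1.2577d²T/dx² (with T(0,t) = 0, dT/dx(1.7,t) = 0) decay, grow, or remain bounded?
T → 0. Heat escapes through the Dirichlet boundary.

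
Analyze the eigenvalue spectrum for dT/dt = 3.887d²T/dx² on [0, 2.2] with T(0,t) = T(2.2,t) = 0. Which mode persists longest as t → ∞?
Eigenvalues: λₙ = 3.887n²π²/2.2².
First three modes:
  n=1: λ₁ = 3.887π²/2.2² ≈ 7.926
  n=2: λ₂ = 15.548π²/2.2² ≈ 31.705 (4× faster decay)
  n=3: λ₃ = 34.983π²/2.2² ≈ 71.336 (9× faster decay)
As t → ∞, higher modes decay exponentially faster. The n=1 mode dominates: T ~ c₁ sin(πx/2.2) e^{-λ₁t}.
Decay rate: λ₁ = 3.887π²/2.2² ≈ 7.926.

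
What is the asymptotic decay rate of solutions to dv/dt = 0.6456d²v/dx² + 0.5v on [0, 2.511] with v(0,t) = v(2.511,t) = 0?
Eigenvalues: λₙ = 0.6456n²π²/2.511² - 0.5.
First three modes:
  n=1: λ₁ = 0.6456π²/2.511² - 0.5 ≈ 0.511
  n=2: λ₂ = 2.5824π²/2.511² - 0.5 ≈ 3.542
  n=3: λ₃ = 5.8104π²/2.511² - 0.5 ≈ 8.595
Since 0.6456π²/2.511² ≈ 1.011 > 0.5, all λₙ > 0.
The n=1 mode decays slowest → dominates as t → ∞.
Asymptotic: v ~ c₁ sin(πx/2.511) e^{-λ₁t} with decay rate λ₁ ≈ 0.511.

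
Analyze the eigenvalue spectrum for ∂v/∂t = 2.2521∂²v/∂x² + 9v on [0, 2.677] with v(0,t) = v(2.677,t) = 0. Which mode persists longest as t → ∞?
Eigenvalues: λₙ = 2.2521n²π²/2.677² - 9.
First three modes:
  n=1: λ₁ = 2.2521π²/2.677² - 9 ≈ -5.898
  n=2: λ₂ = 9.0084π²/2.677² - 9 ≈ 3.407
  n=3: λ₃ = 20.2689π²/2.677² - 9 ≈ 18.915
Since 2.2521π²/2.677² ≈ 3.102 < 9, λ₁ < 0.
The n=1 mode grows fastest (−λₙ is largest for n=1) → dominates.
Asymptotic: v ~ c₁ sin(πx/2.677) e^{5.898t} (exponential growth at rate −λ₁ ≈ 5.898).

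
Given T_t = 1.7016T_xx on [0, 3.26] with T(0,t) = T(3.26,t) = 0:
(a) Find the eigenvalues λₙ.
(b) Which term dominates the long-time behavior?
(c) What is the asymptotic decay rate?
Eigenvalues: λₙ = 1.7016n²π²/3.26².
First three modes:
  n=1: λ₁ = 1.7016π²/3.26² ≈ 1.58
  n=2: λ₂ = 6.8064π²/3.26² ≈ 6.321 (4× faster decay)
  n=3: λ₃ = 15.3144π²/3.26² ≈ 14.222 (9× faster decay)
As t → ∞, higher modes decay exponentially faster. The n=1 mode dominates: T ~ c₁ sin(πx/3.26) e^{-λ₁t}.
Decay rate: λ₁ = 1.7016π²/3.26² ≈ 1.58.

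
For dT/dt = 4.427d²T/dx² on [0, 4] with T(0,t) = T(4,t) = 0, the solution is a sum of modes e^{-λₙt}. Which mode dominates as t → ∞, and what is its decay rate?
Eigenvalues: λₙ = 4.427n²π²/4².
First three modes:
  n=1: λ₁ = 4.427π²/4² ≈ 2.731
  n=2: λ₂ = 17.708π²/4² ≈ 10.923 (4× faster decay)
  n=3: λ₃ = 39.843π²/4² ≈ 24.577 (9× faster decay)
As t → ∞, higher modes decay exponentially faster. The n=1 mode dominates: T ~ c₁ sin(πx/4) e^{-λ₁t}.
Decay rate: λ₁ = 4.427π²/4² ≈ 2.731.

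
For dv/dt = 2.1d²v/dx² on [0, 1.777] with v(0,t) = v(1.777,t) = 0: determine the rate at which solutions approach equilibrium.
Eigenvalues: λₙ = 2.1n²π²/1.777².
First three modes:
  n=1: λ₁ = 2.1π²/1.777² ≈ 6.564
  n=2: λ₂ = 8.4π²/1.777² ≈ 26.255 (4× faster decay)
  n=3: λ₃ = 18.9π²/1.777² ≈ 59.073 (9× faster decay)
As t → ∞, higher modes decay exponentially faster. The n=1 mode dominates: v ~ c₁ sin(πx/1.777) e^{-λ₁t}.
Decay rate: λ₁ = 2.1π²/1.777² ≈ 6.564.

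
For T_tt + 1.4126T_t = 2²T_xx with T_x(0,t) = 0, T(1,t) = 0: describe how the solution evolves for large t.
T → 0. Damping (γ=1.4126) dissipates energy; oscillations decay exponentially.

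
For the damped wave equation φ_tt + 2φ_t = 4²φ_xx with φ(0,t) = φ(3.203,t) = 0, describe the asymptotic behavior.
φ → 0. Damping (γ=2) dissipates energy; oscillations decay exponentially.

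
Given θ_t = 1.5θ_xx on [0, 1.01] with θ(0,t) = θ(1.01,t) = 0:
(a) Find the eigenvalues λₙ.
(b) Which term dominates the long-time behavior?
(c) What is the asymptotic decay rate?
Eigenvalues: λₙ = 1.5n²π²/1.01².
First three modes:
  n=1: λ₁ = 1.5π²/1.01² ≈ 14.513
  n=2: λ₂ = 6π²/1.01² ≈ 58.051 (4× faster decay)
  n=3: λ₃ = 13.5π²/1.01² ≈ 130.614 (9× faster decay)
As t → ∞, higher modes decay exponentially faster. The n=1 mode dominates: θ ~ c₁ sin(πx/1.01) e^{-λ₁t}.
Decay rate: λ₁ = 1.5π²/1.01² ≈ 14.513.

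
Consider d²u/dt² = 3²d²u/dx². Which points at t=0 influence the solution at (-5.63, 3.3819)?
Domain of dependence: [-15.7757, 4.5157]. Signals travel at speed 3, so data within |x - -5.63| ≤ 3·3.3819 = 10.1457 can reach the point.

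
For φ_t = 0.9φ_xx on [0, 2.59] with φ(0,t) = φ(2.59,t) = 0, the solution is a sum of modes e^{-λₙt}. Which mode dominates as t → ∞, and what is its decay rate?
Eigenvalues: λₙ = 0.9n²π²/2.59².
First three modes:
  n=1: λ₁ = 0.9π²/2.59² ≈ 1.324
  n=2: λ₂ = 3.6π²/2.59² ≈ 5.297 (4× faster decay)
  n=3: λ₃ = 8.1π²/2.59² ≈ 11.918 (9× faster decay)
As t → ∞, higher modes decay exponentially faster. The n=1 mode dominates: φ ~ c₁ sin(πx/2.59) e^{-λ₁t}.
Decay rate: λ₁ = 0.9π²/2.59² ≈ 1.324.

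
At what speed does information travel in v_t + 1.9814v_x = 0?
Speed = 1.9814. Information travels along x - 1.9814t = const (rightward).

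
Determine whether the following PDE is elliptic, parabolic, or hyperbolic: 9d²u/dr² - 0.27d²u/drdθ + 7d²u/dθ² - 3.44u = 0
Coefficients: A = 9, B = -0.27, C = 7. B² - 4AC = -251.9271, which is negative, so the equation is elliptic.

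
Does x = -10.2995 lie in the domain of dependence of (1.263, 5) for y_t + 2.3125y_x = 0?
Yes. The characteristic through (1.263, 5) passes through x = -10.2995.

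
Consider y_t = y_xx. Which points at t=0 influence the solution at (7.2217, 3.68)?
The entire real line. The heat equation has infinite propagation speed: any initial disturbance instantly affects all points (though exponentially small far away).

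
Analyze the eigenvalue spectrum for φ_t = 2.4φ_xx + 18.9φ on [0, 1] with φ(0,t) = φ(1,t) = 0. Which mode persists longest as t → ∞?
Eigenvalues: λₙ = 2.4n²π²/1² - 18.9.
First three modes:
  n=1: λ₁ = 2.4π² - 18.9 ≈ 4.787
  n=2: λ₂ = 9.6π² - 18.9 ≈ 75.848
  n=3: λ₃ = 21.6π² - 18.9 ≈ 194.283
Since 2.4π² ≈ 23.687 > 18.9, all λₙ > 0.
The n=1 mode decays slowest → dominates as t → ∞.
Asymptotic: φ ~ c₁ sin(πx/1) e^{-λ₁t} with decay rate λ₁ ≈ 4.787.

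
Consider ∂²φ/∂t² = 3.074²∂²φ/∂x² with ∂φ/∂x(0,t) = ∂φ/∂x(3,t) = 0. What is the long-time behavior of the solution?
As t → ∞, φ oscillates about a mean that drifts linearly in t (generically unbounded; no decay). There is no damping, so the nonconstant modes persist as standing waves (energy conserved, no decay). But with Neumann conditions at both ends the constant mode has eigenvalue 0: the spatial mean M(t) of φ satisfies M'' = 0, so M(t) = M(0) + M'(0)·t. Unless the initial velocity has zero mean (∫φ_t(x,0)dx = 0), the solution grows linearly in t (unbounded, though not exponentially); if it does have zero mean, the solution stays bounded and simply oscillates.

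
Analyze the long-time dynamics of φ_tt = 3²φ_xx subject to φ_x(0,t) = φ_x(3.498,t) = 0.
Long-time behavior: φ oscillates about a mean that drifts linearly in t (generically unbounded; no decay). There is no damping, so the nonconstant modes persist as standing waves (energy conserved, no decay). But with Neumann conditions at both ends the constant mode has eigenvalue 0: the spatial mean M(t) of φ satisfies M'' = 0, so M(t) = M(0) + M'(0)·t. Unless the initial velocity has zero mean (∫φ_t(x,0)dx = 0), the solution grows linearly in t (unbounded, though not exponentially); if it does have zero mean, the solution stays bounded and simply oscillates.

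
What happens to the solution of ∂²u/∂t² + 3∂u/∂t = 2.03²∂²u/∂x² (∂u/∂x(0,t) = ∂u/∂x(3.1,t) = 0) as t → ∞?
u → constant (steady state). Damping (γ=3) dissipates the nonconstant modes; with Neumann BCs the spatial average obeys M''+γM'=0 and tends to a finite limit.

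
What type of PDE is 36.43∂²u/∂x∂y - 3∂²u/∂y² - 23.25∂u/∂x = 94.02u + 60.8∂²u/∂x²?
Rewriting in standard form: -60.8∂²u/∂x² + 36.43∂²u/∂x∂y - 3∂²u/∂y² - 23.25∂u/∂x - 94.02u = 0. With A = -60.8, B = 36.43, C = -3, the discriminant is 597.5449. This is a hyperbolic PDE.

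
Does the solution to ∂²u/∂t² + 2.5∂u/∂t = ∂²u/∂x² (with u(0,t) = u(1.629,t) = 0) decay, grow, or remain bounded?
u → 0. Damping (γ=2.5) dissipates energy; oscillations decay exponentially.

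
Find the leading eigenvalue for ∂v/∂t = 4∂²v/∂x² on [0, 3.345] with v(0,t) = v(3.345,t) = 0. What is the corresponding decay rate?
Eigenvalues: λₙ = 4n²π²/3.345².
First three modes:
  n=1: λ₁ = 4π²/3.345² ≈ 3.528
  n=2: λ₂ = 16π²/3.345² ≈ 14.113 (4× faster decay)
  n=3: λ₃ = 36π²/3.345² ≈ 31.755 (9× faster decay)
As t → ∞, higher modes decay exponentially faster. The n=1 mode dominates: v ~ c₁ sin(πx/3.345) e^{-λ₁t}.
Decay rate: λ₁ = 4π²/3.345² ≈ 3.528.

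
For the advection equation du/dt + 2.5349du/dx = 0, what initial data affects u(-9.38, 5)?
A single point: x = -22.0545. The characteristic through (-9.38, 5) is x - 2.5349t = const, so x = -9.38 - 2.5349·5 = -22.0545.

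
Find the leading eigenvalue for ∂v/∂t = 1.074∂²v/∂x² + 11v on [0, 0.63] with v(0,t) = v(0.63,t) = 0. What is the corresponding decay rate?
Eigenvalues: λₙ = 1.074n²π²/0.63² - 11.
First three modes:
  n=1: λ₁ = 1.074π²/0.63² - 11 ≈ 15.707
  n=2: λ₂ = 4.296π²/0.63² - 11 ≈ 95.827
  n=3: λ₃ = 9.666π²/0.63² - 11 ≈ 229.362
Since 1.074π²/0.63² ≈ 26.707 > 11, all λₙ > 0.
The n=1 mode decays slowest → dominates as t → ∞.
Asymptotic: v ~ c₁ sin(πx/0.63) e^{-λ₁t} with decay rate λ₁ ≈ 15.707.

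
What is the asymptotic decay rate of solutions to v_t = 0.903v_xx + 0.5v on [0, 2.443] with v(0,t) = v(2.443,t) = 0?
Eigenvalues: λₙ = 0.903n²π²/2.443² - 0.5.
First three modes:
  n=1: λ₁ = 0.903π²/2.443² - 0.5 ≈ 0.993
  n=2: λ₂ = 3.612π²/2.443² - 0.5 ≈ 5.473
  n=3: λ₃ = 8.127π²/2.443² - 0.5 ≈ 12.939
Since 0.903π²/2.443² ≈ 1.493 > 0.5, all λₙ > 0.
The n=1 mode decays slowest → dominates as t → ∞.
Asymptotic: v ~ c₁ sin(πx/2.443) e^{-λ₁t} with decay rate λ₁ ≈ 0.993.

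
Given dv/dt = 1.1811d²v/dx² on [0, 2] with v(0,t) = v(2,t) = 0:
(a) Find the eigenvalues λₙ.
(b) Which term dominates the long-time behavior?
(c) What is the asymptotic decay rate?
Eigenvalues: λₙ = 1.1811n²π²/2².
First three modes:
  n=1: λ₁ = 1.1811π²/2² ≈ 2.914
  n=2: λ₂ = 4.7244π²/2² ≈ 11.657 (4× faster decay)
  n=3: λ₃ = 10.6299π²/2² ≈ 26.228 (9× faster decay)
As t → ∞, higher modes decay exponentially faster. The n=1 mode dominates: v ~ c₁ sin(πx/2) e^{-λ₁t}.
Decay rate: λ₁ = 1.1811π²/2² ≈ 2.914.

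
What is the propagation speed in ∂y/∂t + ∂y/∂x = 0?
Speed = 1. Information travels along x - 1t = const (rightward).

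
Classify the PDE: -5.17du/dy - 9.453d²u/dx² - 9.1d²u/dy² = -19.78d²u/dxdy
Rewriting in standard form: -9.453d²u/dx² + 19.78d²u/dxdy - 9.1d²u/dy² - 5.17du/dy = 0. A = -9.453, B = 19.78, C = -9.1. Discriminant B² - 4AC = 47.1592. Since 47.1592 > 0, hyperbolic.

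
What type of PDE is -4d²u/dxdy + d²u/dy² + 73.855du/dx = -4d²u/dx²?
Rewriting in standard form: 4d²u/dx² - 4d²u/dxdy + d²u/dy² + 73.855du/dx = 0. With A = 4, B = -4, C = 1, the discriminant is 0. This is a parabolic PDE.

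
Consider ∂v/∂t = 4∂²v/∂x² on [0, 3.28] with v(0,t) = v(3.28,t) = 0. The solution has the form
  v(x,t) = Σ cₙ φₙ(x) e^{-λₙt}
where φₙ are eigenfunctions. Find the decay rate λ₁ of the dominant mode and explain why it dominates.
Eigenvalues: λₙ = 4n²π²/3.28².
First three modes:
  n=1: λ₁ = 4π²/3.28² ≈ 3.67
  n=2: λ₂ = 16π²/3.28² ≈ 14.678 (4× faster decay)
  n=3: λ₃ = 36π²/3.28² ≈ 33.026 (9× faster decay)
As t → ∞, higher modes decay exponentially faster. The n=1 mode dominates: v ~ c₁ sin(πx/3.28) e^{-λ₁t}.
Decay rate: λ₁ = 4π²/3.28² ≈ 3.67.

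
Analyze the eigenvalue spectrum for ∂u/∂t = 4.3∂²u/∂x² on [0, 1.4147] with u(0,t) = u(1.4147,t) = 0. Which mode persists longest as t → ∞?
Eigenvalues: λₙ = 4.3n²π²/1.4147².
First three modes:
  n=1: λ₁ = 4.3π²/1.4147² ≈ 21.205
  n=2: λ₂ = 17.2π²/1.4147² ≈ 84.82 (4× faster decay)
  n=3: λ₃ = 38.7π²/1.4147² ≈ 190.846 (9× faster decay)
As t → ∞, higher modes decay exponentially faster. The n=1 mode dominates: u ~ c₁ sin(πx/1.4147) e^{-λ₁t}.
Decay rate: λ₁ = 4.3π²/1.4147² ≈ 21.205.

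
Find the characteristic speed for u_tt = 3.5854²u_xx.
Speed = 3.5854. Information travels along characteristics x = x₀ ± 3.5854t.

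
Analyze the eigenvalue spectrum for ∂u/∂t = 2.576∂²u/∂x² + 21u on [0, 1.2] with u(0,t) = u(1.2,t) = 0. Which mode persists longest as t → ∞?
Eigenvalues: λₙ = 2.576n²π²/1.2² - 21.
First three modes:
  n=1: λ₁ = 2.576π²/1.2² - 21 ≈ -3.344
  n=2: λ₂ = 10.304π²/1.2² - 21 ≈ 49.623
  n=3: λ₃ = 23.184π²/1.2² - 21 ≈ 137.901
Since 2.576π²/1.2² ≈ 17.656 < 21, λ₁ < 0.
The n=1 mode grows fastest (−λₙ is largest for n=1) → dominates.
Asymptotic: u ~ c₁ sin(πx/1.2) e^{3.344t} (exponential growth at rate −λ₁ ≈ 3.344).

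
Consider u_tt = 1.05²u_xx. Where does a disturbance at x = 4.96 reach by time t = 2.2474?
Domain of influence: [2.60023, 7.31977]. Data at x = 4.96 spreads outward at speed 1.05.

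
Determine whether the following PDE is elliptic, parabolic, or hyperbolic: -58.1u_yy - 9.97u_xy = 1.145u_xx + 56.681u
Rewriting in standard form: -1.145u_xx - 9.97u_xy - 58.1u_yy - 56.681u = 0. Coefficients: A = -1.145, B = -9.97, C = -58.1. B² - 4AC = -166.6971, which is negative, so the equation is elliptic.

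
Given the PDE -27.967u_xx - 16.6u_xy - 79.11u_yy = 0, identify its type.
The second-order coefficients are A = -27.967, B = -16.6, C = -79.11. Since B² - 4AC = -8574.31748 < 0, this is an elliptic PDE.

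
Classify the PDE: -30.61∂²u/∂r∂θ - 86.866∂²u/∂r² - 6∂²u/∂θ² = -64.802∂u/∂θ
Rewriting in standard form: -86.866∂²u/∂r² - 30.61∂²u/∂r∂θ - 6∂²u/∂θ² + 64.802∂u/∂θ = 0. A = -86.866, B = -30.61, C = -6. Discriminant B² - 4AC = -1147.8119. Since -1147.8119 < 0, elliptic.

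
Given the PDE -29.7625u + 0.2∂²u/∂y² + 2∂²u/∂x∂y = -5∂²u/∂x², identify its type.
Rewriting in standard form: 5∂²u/∂x² + 2∂²u/∂x∂y + 0.2∂²u/∂y² - 29.7625u = 0. The second-order coefficients are A = 5, B = 2, C = 0.2. Since B² - 4AC = 0 = 0, this is a parabolic PDE.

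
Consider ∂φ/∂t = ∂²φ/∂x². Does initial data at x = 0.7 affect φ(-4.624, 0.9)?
Yes, for any finite x. The heat equation has infinite propagation speed, so all initial data affects all points at any t > 0.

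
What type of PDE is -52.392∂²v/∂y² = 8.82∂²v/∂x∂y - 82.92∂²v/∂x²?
Rewriting in standard form: 82.92∂²v/∂x² - 8.82∂²v/∂x∂y - 52.392∂²v/∂y² = 0. With A = 82.92, B = -8.82, C = -52.392, the discriminant is 17455.17096. This is a hyperbolic PDE.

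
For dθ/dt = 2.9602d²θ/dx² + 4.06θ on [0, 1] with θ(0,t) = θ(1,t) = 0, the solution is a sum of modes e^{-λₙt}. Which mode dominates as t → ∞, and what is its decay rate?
Eigenvalues: λₙ = 2.9602n²π²/1² - 4.06.
First three modes:
  n=1: λ₁ = 2.9602π² - 4.06 ≈ 25.156
  n=2: λ₂ = 11.8408π² - 4.06 ≈ 112.804
  n=3: λ₃ = 26.6418π² - 4.06 ≈ 258.884
Since 2.9602π² ≈ 29.216 > 4.06, all λₙ > 0.
The n=1 mode decays slowest → dominates as t → ∞.
Asymptotic: θ ~ c₁ sin(πx/1) e^{-λ₁t} with decay rate λ₁ ≈ 25.156.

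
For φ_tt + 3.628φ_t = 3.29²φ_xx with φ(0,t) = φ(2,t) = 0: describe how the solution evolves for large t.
φ → 0. Damping (γ=3.628) dissipates energy; oscillations decay exponentially.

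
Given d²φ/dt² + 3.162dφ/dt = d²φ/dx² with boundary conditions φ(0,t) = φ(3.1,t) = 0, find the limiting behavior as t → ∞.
φ → 0. Damping (γ=3.162) dissipates energy; oscillations decay exponentially.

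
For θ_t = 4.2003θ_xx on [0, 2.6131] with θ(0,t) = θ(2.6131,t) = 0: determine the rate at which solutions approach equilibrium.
Eigenvalues: λₙ = 4.2003n²π²/2.6131².
First three modes:
  n=1: λ₁ = 4.2003π²/2.6131² ≈ 6.071
  n=2: λ₂ = 16.8012π²/2.6131² ≈ 24.284 (4× faster decay)
  n=3: λ₃ = 37.8027π²/2.6131² ≈ 54.64 (9× faster decay)
As t → ∞, higher modes decay exponentially faster. The n=1 mode dominates: θ ~ c₁ sin(πx/2.6131) e^{-λ₁t}.
Decay rate: λ₁ = 4.2003π²/2.6131² ≈ 6.071.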